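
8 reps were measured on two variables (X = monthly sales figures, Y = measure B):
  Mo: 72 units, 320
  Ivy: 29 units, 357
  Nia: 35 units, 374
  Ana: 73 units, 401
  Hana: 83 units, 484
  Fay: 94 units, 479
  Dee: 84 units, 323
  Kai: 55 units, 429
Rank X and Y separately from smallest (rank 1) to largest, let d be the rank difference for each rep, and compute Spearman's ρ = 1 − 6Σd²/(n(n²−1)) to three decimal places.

0.333

Ranks of variable 1: 4, 1, 2, 5, 6, 8, 7, 3
Ranks of variable 2: 1, 3, 4, 5, 8, 7, 2, 6
d = r₁ − r₂: 3, -2, -2, 0, -2, 1, 5, -3
d²: 9, 4, 4, 0, 4, 1, 25, 9; Σd² = 56
ρ = 1 − 6·56/(8·63) = 1 − 336/504 = 0.333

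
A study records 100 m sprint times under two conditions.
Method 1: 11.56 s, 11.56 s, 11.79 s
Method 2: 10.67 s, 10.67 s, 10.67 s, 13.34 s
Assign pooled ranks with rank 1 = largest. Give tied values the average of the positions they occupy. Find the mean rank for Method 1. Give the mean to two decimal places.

3.00

Sorted (descending): 13.34, 11.79, 11.56, 11.56, 10.67, 10.67, 10.67
The 2 values of 11.56 occupy positions 3–4 → average rank (3+4)/2 = 3.5.
The 3 values of 10.67 occupy positions 5–7 → average rank 6.
Method 1 values → pooled ranks: 11.56→3.5, 11.56→3.5, 11.79→2
Mean rank = (3.5 + 3.5 + 2) / 3 = 3.00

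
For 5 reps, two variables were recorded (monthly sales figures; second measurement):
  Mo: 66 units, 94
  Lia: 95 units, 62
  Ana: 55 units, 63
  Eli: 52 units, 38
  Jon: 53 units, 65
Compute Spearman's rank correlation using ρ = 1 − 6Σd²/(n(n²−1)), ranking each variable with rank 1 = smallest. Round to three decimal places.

Ranks of variable 1: 4, 5, 3, 1, 2
Ranks of variable 2: 5, 2, 3, 1, 4
d = r₁ − r₂: -1, 3, 0, 0, -2
d²: 1, 9, 0, 0, 4; Σd² = 14
ρ = 1 − 6·14/(5·24) = 1 − 84/120 = 0.300

0.300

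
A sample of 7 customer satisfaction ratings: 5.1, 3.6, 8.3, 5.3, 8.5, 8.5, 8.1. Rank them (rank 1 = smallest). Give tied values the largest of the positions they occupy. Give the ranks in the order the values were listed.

Sorted (ascending): 3.6, 5.1, 5.3, 8.1, 8.3, 8.5, 8.5
The 2 values of 8.5 occupy positions 6–7 → each gets rank 7.

2, 1, 5, 3, 7, 7, 4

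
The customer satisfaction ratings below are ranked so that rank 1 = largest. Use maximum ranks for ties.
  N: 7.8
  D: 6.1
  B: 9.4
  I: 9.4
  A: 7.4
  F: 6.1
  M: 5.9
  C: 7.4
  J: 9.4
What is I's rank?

3

Sorted (descending): 9.4, 9.4, 9.4, 7.8, 7.4, 7.4, 6.1, 6.1, 5.9
The 3 values of 9.4 occupy positions 1–3 → each gets rank 3.
The 2 values of 7.4 occupy positions 5–6 → each gets rank 6.
The 2 values of 6.1 occupy positions 7–8 → each gets rank 8.
I has value 9.4 → rank 3.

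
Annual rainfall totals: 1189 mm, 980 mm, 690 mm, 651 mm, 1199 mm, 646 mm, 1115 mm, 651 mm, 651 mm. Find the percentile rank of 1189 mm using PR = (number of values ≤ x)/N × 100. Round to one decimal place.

N = 9.
Strictly below 1189: 7. Equal to 1189: 1.
PR = 8/9 × 100 = 88.9

88.9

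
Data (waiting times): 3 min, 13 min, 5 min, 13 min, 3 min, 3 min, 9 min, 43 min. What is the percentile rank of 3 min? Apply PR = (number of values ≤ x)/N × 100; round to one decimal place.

N = 8.
Strictly below 3: 0. Equal to 3: 3.
PR = 3/8 × 100 = 37.5

37.5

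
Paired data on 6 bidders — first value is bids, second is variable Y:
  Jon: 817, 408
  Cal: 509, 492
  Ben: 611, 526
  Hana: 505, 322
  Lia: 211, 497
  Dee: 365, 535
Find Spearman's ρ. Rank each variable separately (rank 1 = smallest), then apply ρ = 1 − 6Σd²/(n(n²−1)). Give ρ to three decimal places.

-0.314

Ranks of variable 1: 6, 4, 5, 3, 1, 2
Ranks of variable 2: 2, 3, 5, 1, 4, 6
d = r₁ − r₂: 4, 1, 0, 2, -3, -4
d²: 16, 1, 0, 4, 9, 16; Σd² = 46
ρ = 1 − 6·46/(6·35) = 1 − 276/210 = -0.314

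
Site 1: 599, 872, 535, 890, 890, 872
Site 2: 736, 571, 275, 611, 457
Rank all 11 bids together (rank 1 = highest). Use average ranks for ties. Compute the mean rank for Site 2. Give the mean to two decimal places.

Sorted (descending): 890, 890, 872, 872, 736, 611, 599, 571, 535, 457, 275
The 2 values of 890 occupy positions 1–2 → average rank (1+2)/2 = 1.5.
The 2 values of 872 occupy positions 3–4 → average rank (3+4)/2 = 3.5.
Site 2 values → pooled ranks: 736→5, 571→8, 275→11, 611→6, 457→10
Mean rank = (5 + 8 + 11 + 6 + 10) / 5 = 8.00

8.00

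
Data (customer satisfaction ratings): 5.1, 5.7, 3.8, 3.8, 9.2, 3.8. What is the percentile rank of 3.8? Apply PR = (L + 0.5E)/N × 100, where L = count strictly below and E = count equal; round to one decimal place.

N = 6.
Strictly below 3.8: 0. Equal to 3.8: 3.
PR = (0 + 0.5·3)/6 × 100 = 25.0

25.0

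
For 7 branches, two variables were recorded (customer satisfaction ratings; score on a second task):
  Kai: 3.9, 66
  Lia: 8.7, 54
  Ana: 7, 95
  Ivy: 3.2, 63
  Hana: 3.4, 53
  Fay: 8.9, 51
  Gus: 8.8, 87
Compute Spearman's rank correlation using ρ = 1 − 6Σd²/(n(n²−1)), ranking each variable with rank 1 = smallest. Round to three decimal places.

Ranks of variable 1: 3, 5, 4, 1, 2, 7, 6
Ranks of variable 2: 5, 3, 7, 4, 2, 1, 6
d = r₁ − r₂: -2, 2, -3, -3, 0, 6, 0
d²: 4, 4, 9, 9, 0, 36, 0; Σd² = 62
ρ = 1 − 6·62/(7·48) = 1 − 372/336 = -0.107

-0.107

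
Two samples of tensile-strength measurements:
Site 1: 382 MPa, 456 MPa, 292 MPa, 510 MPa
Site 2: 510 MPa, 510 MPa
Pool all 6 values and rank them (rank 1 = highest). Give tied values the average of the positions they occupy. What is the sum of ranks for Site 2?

Sorted (descending): 510, 510, 510, 456, 382, 292
The 3 values of 510 occupy positions 1–3 → average rank 2.
Site 2 values → pooled ranks: 510→2, 510→2
Rank sum = 2 + 2 = 4

4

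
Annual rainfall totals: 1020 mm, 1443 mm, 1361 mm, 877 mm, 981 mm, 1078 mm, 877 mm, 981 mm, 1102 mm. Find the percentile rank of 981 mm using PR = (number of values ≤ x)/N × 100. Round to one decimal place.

44.4

N = 9.
Strictly below 981: 2. Equal to 981: 2.
PR = 4/9 × 100 = 44.4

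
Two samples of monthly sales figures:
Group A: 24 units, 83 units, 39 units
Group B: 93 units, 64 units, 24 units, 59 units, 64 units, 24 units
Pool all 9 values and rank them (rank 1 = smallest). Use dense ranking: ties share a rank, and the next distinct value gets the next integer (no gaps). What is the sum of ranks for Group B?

Sorted (ascending): 24, 24, 24, 39, 59, 64, 64, 83, 93
The 3 values of 24 share dense rank 1.
The 2 values of 64 share dense rank 4.
Remaining distinct values take the next consecutive integers.
Group B values → pooled ranks: 93→6, 64→4, 24→1, 59→3, 64→4, 24→1
Rank sum = 6 + 4 + 1 + 3 + 4 + 1 = 19

19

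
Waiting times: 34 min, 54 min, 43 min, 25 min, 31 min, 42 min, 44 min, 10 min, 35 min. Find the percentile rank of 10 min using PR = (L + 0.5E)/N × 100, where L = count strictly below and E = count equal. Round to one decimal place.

5.6

N = 9.
Strictly below 10: 0. Equal to 10: 1.
PR = (0 + 0.5·1)/9 × 100 = 5.6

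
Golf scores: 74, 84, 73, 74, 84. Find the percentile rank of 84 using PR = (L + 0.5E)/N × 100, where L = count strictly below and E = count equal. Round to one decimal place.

80.0

N = 5.
Strictly below 84: 3. Equal to 84: 2.
PR = (3 + 0.5·2)/5 × 100 = 80.0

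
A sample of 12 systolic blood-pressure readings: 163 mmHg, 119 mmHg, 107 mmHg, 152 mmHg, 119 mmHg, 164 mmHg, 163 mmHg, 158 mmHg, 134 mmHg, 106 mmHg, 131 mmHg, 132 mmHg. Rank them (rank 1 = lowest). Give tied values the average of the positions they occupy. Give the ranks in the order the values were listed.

10.5, 3.5, 2, 8, 3.5, 12, 10.5, 9, 7, 1, 5, 6

Sorted (ascending): 106, 107, 119, 119, 131, 132, 134, 152, 158, 163, 163, 164
The 2 values of 119 occupy positions 3–4 → average rank (3+4)/2 = 3.5.
The 2 values of 163 occupy positions 10–11 → average rank (10+11)/2 = 10.5.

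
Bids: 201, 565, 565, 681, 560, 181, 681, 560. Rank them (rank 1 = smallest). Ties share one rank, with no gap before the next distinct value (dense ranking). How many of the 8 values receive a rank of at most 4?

6

Sorted (ascending): 181, 201, 560, 560, 565, 565, 681, 681
The 2 values of 560 share dense rank 3.
The 2 values of 565 share dense rank 4.
The 2 values of 681 share dense rank 5.
Remaining distinct values take the next consecutive integers.
Ranks ≤ 4: {1, 2, 3, 3, 4, 4} → 6 values.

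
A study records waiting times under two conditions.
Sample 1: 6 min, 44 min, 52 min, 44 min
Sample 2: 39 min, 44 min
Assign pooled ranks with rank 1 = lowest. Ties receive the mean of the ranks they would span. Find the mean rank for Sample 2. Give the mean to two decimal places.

3.00

Sorted (ascending): 6, 39, 44, 44, 44, 52
The 3 values of 44 occupy positions 3–5 → average rank 4.
Sample 2 values → pooled ranks: 39→2, 44→4
Mean rank = (2 + 4) / 2 = 3.00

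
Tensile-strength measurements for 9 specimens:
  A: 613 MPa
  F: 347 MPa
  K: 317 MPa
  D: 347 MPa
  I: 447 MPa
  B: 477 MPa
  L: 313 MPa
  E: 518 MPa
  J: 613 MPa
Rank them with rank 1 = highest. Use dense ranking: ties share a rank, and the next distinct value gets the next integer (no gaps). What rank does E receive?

2

Sorted (descending): 613, 613, 518, 477, 447, 347, 347, 317, 313
The 2 values of 613 share dense rank 1.
The 2 values of 347 share dense rank 5.
Remaining distinct values take the next consecutive integers.
E has value 518 MPa → rank 2.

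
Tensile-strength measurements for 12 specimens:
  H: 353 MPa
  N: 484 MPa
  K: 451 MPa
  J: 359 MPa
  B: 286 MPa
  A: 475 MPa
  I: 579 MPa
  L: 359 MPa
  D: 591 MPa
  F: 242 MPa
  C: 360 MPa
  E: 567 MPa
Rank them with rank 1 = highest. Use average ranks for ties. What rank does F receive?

12

Sorted (descending): 591, 579, 567, 484, 475, 451, 360, 359, 359, 353, 286, 242
The 2 values of 359 occupy positions 8–9 → average rank (8+9)/2 = 8.5.
F has value 242 MPa → rank 12.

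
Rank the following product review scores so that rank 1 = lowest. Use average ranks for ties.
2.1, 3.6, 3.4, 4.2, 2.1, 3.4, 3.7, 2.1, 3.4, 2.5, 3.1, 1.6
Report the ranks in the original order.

Sorted (ascending): 1.6, 2.1, 2.1, 2.1, 2.5, 3.1, 3.4, 3.4, 3.4, 3.6, 3.7, 4.2
The 3 values of 2.1 occupy positions 2–4 → average rank 3.
The 3 values of 3.4 occupy positions 7–9 → average rank 8.

3, 10, 8, 12, 3, 8, 11, 3, 8, 5, 6, 1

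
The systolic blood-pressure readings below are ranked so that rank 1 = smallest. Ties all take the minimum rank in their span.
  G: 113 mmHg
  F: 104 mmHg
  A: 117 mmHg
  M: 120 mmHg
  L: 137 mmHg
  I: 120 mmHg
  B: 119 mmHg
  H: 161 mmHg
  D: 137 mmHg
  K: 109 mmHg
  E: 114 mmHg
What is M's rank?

7

Sorted (ascending): 104, 109, 113, 114, 117, 119, 120, 120, 137, 137, 161
The 2 values of 120 occupy positions 7–8 → each gets rank 7.
The 2 values of 137 occupy positions 9–10 → each gets rank 9.
M has value 120 mmHg → rank 7.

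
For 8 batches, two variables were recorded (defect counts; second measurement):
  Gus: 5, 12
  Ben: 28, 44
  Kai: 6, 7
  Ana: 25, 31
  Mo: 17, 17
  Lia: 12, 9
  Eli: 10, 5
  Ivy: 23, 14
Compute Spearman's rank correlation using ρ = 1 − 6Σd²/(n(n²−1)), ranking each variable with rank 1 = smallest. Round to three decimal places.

Ranks of variable 1: 1, 8, 2, 7, 5, 4, 3, 6
Ranks of variable 2: 4, 8, 2, 7, 6, 3, 1, 5
d = r₁ − r₂: -3, 0, 0, 0, -1, 1, 2, 1
d²: 9, 0, 0, 0, 1, 1, 4, 1; Σd² = 16
ρ = 1 − 6·16/(8·63) = 1 − 96/504 = 0.810

0.810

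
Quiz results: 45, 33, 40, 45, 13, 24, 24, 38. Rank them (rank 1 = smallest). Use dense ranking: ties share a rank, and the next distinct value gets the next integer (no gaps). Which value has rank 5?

Sorted (ascending): 13, 24, 24, 33, 38, 40, 45, 45
The 2 values of 24 share dense rank 2.
The 2 values of 45 share dense rank 6.
Remaining distinct values take the next consecutive integers.
Rank 5 → value 40.

40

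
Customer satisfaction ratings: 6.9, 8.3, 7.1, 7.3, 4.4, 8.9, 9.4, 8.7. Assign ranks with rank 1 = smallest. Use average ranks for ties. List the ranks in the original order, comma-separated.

2, 5, 3, 4, 1, 7, 8, 6

Sorted (ascending): 4.4, 6.9, 7.1, 7.3, 8.3, 8.7, 8.9, 9.4
No ties — each value takes its position as its rank.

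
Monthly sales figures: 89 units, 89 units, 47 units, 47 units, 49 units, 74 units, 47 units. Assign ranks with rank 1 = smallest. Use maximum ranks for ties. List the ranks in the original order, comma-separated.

7, 7, 3, 3, 4, 5, 3

Sorted (ascending): 47, 47, 47, 49, 74, 89, 89
The 3 values of 47 occupy positions 1–3 → each gets rank 3.
The 2 values of 89 occupy positions 6–7 → each gets rank 7.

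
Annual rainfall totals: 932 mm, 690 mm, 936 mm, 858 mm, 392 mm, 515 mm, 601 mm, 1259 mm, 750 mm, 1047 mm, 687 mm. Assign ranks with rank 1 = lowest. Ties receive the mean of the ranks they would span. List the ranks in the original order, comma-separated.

8, 5, 9, 7, 1, 2, 3, 11, 6, 10, 4

Sorted (ascending): 392, 515, 601, 687, 690, 750, 858, 932, 936, 1047, 1259
No ties — each value takes its position as its rank.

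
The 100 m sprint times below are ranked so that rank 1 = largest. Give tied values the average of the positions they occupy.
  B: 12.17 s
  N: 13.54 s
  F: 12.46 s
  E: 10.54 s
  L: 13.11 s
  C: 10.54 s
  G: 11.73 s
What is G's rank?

Sorted (descending): 13.54, 13.11, 12.46, 12.17, 11.73, 10.54, 10.54
The 2 values of 10.54 occupy positions 6–7 → average rank (6+7)/2 = 6.5.
G has value 11.73 s → rank 5.

5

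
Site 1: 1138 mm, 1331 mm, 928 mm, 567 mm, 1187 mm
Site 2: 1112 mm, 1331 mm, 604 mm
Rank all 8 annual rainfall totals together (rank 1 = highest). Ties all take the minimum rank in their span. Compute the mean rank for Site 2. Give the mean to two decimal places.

Sorted (descending): 1331, 1331, 1187, 1138, 1112, 928, 604, 567
The 2 values of 1331 occupy positions 1–2 → each gets rank 1.
Site 2 values → pooled ranks: 1112→5, 1331→1, 604→7
Mean rank = (5 + 1 + 7) / 3 = 4.33

4.33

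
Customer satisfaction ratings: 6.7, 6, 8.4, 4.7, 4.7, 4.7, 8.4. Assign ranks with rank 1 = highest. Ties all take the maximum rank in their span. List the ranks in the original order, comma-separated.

3, 4, 2, 7, 7, 7, 2

Sorted (descending): 8.4, 8.4, 6.7, 6, 4.7, 4.7, 4.7
The 2 values of 8.4 occupy positions 1–2 → each gets rank 2.
The 3 values of 4.7 occupy positions 5–7 → each gets rank 7.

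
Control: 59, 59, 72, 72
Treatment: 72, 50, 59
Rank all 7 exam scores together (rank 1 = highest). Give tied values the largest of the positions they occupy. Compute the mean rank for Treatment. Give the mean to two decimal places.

5.33

Sorted (descending): 72, 72, 72, 59, 59, 59, 50
The 3 values of 72 occupy positions 1–3 → each gets rank 3.
The 3 values of 59 occupy positions 4–6 → each gets rank 6.
Treatment values → pooled ranks: 72→3, 50→7, 59→6
Mean rank = (3 + 7 + 6) / 3 = 5.33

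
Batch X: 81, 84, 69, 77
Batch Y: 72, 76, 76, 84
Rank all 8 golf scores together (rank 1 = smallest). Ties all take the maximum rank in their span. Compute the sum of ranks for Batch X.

Sorted (ascending): 69, 72, 76, 76, 77, 81, 84, 84
The 2 values of 76 occupy positions 3–4 → each gets rank 4.
The 2 values of 84 occupy positions 7–8 → each gets rank 8.
Batch X values → pooled ranks: 81→6, 84→8, 69→1, 77→5
Rank sum = 6 + 8 + 1 + 5 = 20

20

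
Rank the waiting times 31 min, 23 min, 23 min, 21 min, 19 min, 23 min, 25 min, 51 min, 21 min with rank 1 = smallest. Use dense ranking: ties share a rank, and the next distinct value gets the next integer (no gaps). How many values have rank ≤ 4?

7

Sorted (ascending): 19, 21, 21, 23, 23, 23, 25, 31, 51
The 2 values of 21 share dense rank 2.
The 3 values of 23 share dense rank 3.
Remaining distinct values take the next consecutive integers.
Ranks ≤ 4: {1, 2, 2, 3, 3, 3, 4} → 7 values.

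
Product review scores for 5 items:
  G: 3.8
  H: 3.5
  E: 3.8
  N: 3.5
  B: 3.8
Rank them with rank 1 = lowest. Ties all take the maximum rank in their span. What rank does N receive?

Sorted (ascending): 3.5, 3.5, 3.8, 3.8, 3.8
The 2 values of 3.5 occupy positions 1–2 → each gets rank 2.
The 3 values of 3.8 occupy positions 3–5 → each gets rank 5.
N has value 3.5 → rank 2.

2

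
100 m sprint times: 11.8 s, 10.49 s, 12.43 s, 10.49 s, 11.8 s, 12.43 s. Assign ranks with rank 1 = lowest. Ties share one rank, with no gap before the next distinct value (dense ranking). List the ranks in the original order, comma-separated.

2, 1, 3, 1, 2, 3

Sorted (ascending): 10.49, 10.49, 11.8, 11.8, 12.43, 12.43
The 2 values of 10.49 share dense rank 1.
The 2 values of 11.8 share dense rank 2.
The 2 values of 12.43 share dense rank 3.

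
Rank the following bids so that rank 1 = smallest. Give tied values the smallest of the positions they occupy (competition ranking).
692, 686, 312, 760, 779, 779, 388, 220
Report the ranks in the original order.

Sorted (ascending): 220, 312, 388, 686, 692, 760, 779, 779
The 2 values of 779 occupy positions 7–8 → each gets rank 7.

5, 4, 2, 6, 7, 7, 3, 1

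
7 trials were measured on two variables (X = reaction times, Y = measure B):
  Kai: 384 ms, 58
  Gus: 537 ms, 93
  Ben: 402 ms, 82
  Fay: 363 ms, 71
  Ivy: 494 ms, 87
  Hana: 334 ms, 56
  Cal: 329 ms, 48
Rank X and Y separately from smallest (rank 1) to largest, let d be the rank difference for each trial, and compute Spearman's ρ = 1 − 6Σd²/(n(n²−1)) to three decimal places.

0.964

Ranks of variable 1: 4, 7, 5, 3, 6, 2, 1
Ranks of variable 2: 3, 7, 5, 4, 6, 2, 1
d = r₁ − r₂: 1, 0, 0, -1, 0, 0, 0
d²: 1, 0, 0, 1, 0, 0, 0; Σd² = 2
ρ = 1 − 6·2/(7·48) = 1 − 12/336 = 0.964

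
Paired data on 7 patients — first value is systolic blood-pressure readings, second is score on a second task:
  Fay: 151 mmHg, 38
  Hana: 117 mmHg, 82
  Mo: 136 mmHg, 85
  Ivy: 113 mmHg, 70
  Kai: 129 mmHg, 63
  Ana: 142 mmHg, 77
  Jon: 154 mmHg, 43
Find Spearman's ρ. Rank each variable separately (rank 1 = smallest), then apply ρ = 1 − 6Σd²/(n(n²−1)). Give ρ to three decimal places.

-0.500

Ranks of variable 1: 6, 2, 4, 1, 3, 5, 7
Ranks of variable 2: 1, 6, 7, 4, 3, 5, 2
d = r₁ − r₂: 5, -4, -3, -3, 0, 0, 5
d²: 25, 16, 9, 9, 0, 0, 25; Σd² = 84
ρ = 1 − 6·84/(7·48) = 1 − 504/336 = -0.500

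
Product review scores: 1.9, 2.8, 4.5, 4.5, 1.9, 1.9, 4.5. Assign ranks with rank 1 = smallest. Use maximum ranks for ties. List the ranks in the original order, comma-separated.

Sorted (ascending): 1.9, 1.9, 1.9, 2.8, 4.5, 4.5, 4.5
The 3 values of 1.9 occupy positions 1–3 → each gets rank 3.
The 3 values of 4.5 occupy positions 5–7 → each gets rank 7.

3, 4, 7, 7, 3, 3, 7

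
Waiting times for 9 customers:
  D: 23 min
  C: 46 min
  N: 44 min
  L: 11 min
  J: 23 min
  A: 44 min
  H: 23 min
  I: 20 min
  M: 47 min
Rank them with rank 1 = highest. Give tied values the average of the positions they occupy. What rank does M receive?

Sorted (descending): 47, 46, 44, 44, 23, 23, 23, 20, 11
The 2 values of 44 occupy positions 3–4 → average rank (3+4)/2 = 3.5.
The 3 values of 23 occupy positions 5–7 → average rank 6.
M has value 47 min → rank 1.

1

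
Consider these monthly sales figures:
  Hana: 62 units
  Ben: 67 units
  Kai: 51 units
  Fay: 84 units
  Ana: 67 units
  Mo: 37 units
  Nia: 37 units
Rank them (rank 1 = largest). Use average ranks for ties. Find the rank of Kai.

5

Sorted (descending): 84, 67, 67, 62, 51, 37, 37
The 2 values of 67 occupy positions 2–3 → average rank (2+3)/2 = 2.5.
The 2 values of 37 occupy positions 6–7 → average rank (6+7)/2 = 6.5.
Kai has value 51 units → rank 5.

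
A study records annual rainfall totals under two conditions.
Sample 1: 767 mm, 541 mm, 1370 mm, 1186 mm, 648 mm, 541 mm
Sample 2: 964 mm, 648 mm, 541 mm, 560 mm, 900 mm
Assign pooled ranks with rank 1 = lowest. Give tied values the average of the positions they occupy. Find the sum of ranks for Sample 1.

Sorted (ascending): 541, 541, 541, 560, 648, 648, 767, 900, 964, 1186, 1370
The 3 values of 541 occupy positions 1–3 → average rank 2.
The 2 values of 648 occupy positions 5–6 → average rank (5+6)/2 = 5.5.
Sample 1 values → pooled ranks: 767→7, 541→2, 1370→11, 1186→10, 648→5.5, 541→2
Rank sum = 7 + 2 + 11 + 10 + 5.5 + 2 = 37.5

37.5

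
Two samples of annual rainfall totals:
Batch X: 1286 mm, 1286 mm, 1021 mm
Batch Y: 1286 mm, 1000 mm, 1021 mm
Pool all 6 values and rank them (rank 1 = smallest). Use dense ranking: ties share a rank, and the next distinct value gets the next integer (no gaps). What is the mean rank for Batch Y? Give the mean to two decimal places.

Sorted (ascending): 1000, 1021, 1021, 1286, 1286, 1286
The 2 values of 1021 share dense rank 2.
The 3 values of 1286 share dense rank 3.
Remaining distinct values take the next consecutive integers.
Batch Y values → pooled ranks: 1286→3, 1000→1, 1021→2
Mean rank = (3 + 1 + 2) / 3 = 2.00

2.00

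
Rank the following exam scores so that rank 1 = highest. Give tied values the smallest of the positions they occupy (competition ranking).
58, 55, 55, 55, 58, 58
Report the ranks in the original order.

1, 4, 4, 4, 1, 1

Sorted (descending): 58, 58, 58, 55, 55, 55
The 3 values of 58 occupy positions 1–3 → each gets rank 1.
The 3 values of 55 occupy positions 4–6 → each gets rank 4.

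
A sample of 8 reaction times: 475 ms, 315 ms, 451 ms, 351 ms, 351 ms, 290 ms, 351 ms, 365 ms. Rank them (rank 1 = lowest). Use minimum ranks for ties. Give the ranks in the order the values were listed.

8, 2, 7, 3, 3, 1, 3, 6

Sorted (ascending): 290, 315, 351, 351, 351, 365, 451, 475
The 3 values of 351 occupy positions 3–5 → each gets rank 3.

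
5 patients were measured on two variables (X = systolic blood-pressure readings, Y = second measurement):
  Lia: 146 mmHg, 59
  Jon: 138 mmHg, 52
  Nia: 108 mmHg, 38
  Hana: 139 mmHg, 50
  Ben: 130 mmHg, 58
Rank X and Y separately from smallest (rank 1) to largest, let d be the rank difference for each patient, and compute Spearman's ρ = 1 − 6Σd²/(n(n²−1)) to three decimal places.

Ranks of variable 1: 5, 3, 1, 4, 2
Ranks of variable 2: 5, 3, 1, 2, 4
d = r₁ − r₂: 0, 0, 0, 2, -2
d²: 0, 0, 0, 4, 4; Σd² = 8
ρ = 1 − 6·8/(5·24) = 1 − 48/120 = 0.600

0.600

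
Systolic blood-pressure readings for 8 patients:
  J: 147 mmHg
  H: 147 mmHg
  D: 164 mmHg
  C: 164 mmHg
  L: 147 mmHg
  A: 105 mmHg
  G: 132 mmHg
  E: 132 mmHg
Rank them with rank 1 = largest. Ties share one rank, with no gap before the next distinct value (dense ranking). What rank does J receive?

2

Sorted (descending): 164, 164, 147, 147, 147, 132, 132, 105
The 2 values of 164 share dense rank 1.
The 3 values of 147 share dense rank 2.
The 2 values of 132 share dense rank 3.
Remaining distinct values take the next consecutive integers.
J has value 147 mmHg → rank 2.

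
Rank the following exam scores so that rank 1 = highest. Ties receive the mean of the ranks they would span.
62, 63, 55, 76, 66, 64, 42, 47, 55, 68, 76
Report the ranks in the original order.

Sorted (descending): 76, 76, 68, 66, 64, 63, 62, 55, 55, 47, 42
The 2 values of 76 occupy positions 1–2 → average rank (1+2)/2 = 1.5.
The 2 values of 55 occupy positions 8–9 → average rank (8+9)/2 = 8.5.

7, 6, 8.5, 1.5, 4, 5, 11, 10, 8.5, 3, 1.5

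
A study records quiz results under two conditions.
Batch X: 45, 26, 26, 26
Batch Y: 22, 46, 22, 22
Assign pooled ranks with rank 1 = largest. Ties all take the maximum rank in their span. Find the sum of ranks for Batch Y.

25

Sorted (descending): 46, 45, 26, 26, 26, 22, 22, 22
The 3 values of 26 occupy positions 3–5 → each gets rank 5.
The 3 values of 22 occupy positions 6–8 → each gets rank 8.
Batch Y values → pooled ranks: 22→8, 46→1, 22→8, 22→8
Rank sum = 8 + 1 + 8 + 8 = 25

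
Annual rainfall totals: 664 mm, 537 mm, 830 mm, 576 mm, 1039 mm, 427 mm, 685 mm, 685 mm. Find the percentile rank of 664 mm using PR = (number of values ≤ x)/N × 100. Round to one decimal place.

N = 8.
Strictly below 664: 3. Equal to 664: 1.
PR = 4/8 × 100 = 50.0

50.0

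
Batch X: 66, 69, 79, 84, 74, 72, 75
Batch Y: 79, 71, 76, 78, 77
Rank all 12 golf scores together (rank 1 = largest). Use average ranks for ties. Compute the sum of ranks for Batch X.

50.5

Sorted (descending): 84, 79, 79, 78, 77, 76, 75, 74, 72, 71, 69, 66
The 2 values of 79 occupy positions 2–3 → average rank (2+3)/2 = 2.5.
Batch X values → pooled ranks: 66→12, 69→11, 79→2.5, 84→1, 74→8, 72→9, 75→7
Rank sum = 12 + 11 + 2.5 + 1 + 8 + 9 + 7 = 50.5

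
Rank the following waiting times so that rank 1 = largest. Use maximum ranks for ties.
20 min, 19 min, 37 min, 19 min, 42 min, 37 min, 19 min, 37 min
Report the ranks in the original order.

5, 8, 4, 8, 1, 4, 8, 4

Sorted (descending): 42, 37, 37, 37, 20, 19, 19, 19
The 3 values of 37 occupy positions 2–4 → each gets rank 4.
The 3 values of 19 occupy positions 6–8 → each gets rank 8.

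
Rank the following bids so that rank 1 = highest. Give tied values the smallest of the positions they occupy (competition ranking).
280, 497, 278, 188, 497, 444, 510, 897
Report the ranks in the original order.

6, 3, 7, 8, 3, 5, 2, 1

Sorted (descending): 897, 510, 497, 497, 444, 280, 278, 188
The 2 values of 497 occupy positions 3–4 → each gets rank 3.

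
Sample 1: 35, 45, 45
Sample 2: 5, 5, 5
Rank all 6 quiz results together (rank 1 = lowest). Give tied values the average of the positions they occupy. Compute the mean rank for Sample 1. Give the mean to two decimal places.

Sorted (ascending): 5, 5, 5, 35, 45, 45
The 3 values of 5 occupy positions 1–3 → average rank 2.
The 2 values of 45 occupy positions 5–6 → average rank (5+6)/2 = 5.5.
Sample 1 values → pooled ranks: 35→4, 45→5.5, 45→5.5
Mean rank = (4 + 5.5 + 5.5) / 3 = 5.00

5.00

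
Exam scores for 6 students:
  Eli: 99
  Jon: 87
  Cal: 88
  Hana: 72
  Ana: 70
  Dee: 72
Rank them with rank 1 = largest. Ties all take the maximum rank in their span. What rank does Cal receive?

Sorted (descending): 99, 88, 87, 72, 72, 70
The 2 values of 72 occupy positions 4–5 → each gets rank 5.
Cal has value 88 → rank 2.

2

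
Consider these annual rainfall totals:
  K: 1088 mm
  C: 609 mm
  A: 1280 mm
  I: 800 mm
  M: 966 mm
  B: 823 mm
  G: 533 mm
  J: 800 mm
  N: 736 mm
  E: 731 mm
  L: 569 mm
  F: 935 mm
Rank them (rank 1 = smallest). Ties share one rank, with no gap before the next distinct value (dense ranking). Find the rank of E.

Sorted (ascending): 533, 569, 609, 731, 736, 800, 800, 823, 935, 966, 1088, 1280
The 2 values of 800 share dense rank 6.
Remaining distinct values take the next consecutive integers.
E has value 731 mm → rank 4.

4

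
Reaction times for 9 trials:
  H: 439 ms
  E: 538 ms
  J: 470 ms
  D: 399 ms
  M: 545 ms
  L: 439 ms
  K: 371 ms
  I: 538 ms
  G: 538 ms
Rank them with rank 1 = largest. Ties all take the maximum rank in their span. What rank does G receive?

4

Sorted (descending): 545, 538, 538, 538, 470, 439, 439, 399, 371
The 3 values of 538 occupy positions 2–4 → each gets rank 4.
The 2 values of 439 occupy positions 6–7 → each gets rank 7.
G has value 538 ms → rank 4.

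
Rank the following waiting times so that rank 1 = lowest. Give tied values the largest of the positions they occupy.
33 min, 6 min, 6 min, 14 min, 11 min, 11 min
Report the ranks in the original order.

6, 2, 2, 5, 4, 4

Sorted (ascending): 6, 6, 11, 11, 14, 33
The 2 values of 6 occupy positions 1–2 → each gets rank 2.
The 2 values of 11 occupy positions 3–4 → each gets rank 4.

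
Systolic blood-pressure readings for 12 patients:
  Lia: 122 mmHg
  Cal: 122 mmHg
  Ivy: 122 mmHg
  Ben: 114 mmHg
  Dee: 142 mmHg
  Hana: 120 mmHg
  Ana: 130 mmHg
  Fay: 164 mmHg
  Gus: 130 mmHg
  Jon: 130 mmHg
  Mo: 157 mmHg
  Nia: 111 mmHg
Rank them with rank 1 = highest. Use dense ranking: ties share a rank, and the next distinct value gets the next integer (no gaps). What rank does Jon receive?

4

Sorted (descending): 164, 157, 142, 130, 130, 130, 122, 122, 122, 120, 114, 111
The 3 values of 130 share dense rank 4.
The 3 values of 122 share dense rank 5.
Remaining distinct values take the next consecutive integers.
Jon has value 130 mmHg → rank 4.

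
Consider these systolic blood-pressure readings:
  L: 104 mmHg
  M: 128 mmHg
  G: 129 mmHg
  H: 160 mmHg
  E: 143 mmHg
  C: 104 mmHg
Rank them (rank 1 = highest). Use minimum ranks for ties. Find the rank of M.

4

Sorted (descending): 160, 143, 129, 128, 104, 104
The 2 values of 104 occupy positions 5–6 → each gets rank 5.
M has value 128 mmHg → rank 4.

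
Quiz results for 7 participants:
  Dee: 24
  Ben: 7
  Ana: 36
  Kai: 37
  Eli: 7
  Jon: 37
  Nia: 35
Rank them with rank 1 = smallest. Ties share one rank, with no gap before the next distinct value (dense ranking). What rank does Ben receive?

Sorted (ascending): 7, 7, 24, 35, 36, 37, 37
The 2 values of 7 share dense rank 1.
The 2 values of 37 share dense rank 5.
Remaining distinct values take the next consecutive integers.
Ben has value 7 → rank 1.

1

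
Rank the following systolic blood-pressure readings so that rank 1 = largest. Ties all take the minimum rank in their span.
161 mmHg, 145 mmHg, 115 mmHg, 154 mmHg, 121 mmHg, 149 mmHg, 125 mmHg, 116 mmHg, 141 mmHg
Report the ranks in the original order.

1, 4, 9, 2, 7, 3, 6, 8, 5

Sorted (descending): 161, 154, 149, 145, 141, 125, 121, 116, 115
No ties — each value takes its position as its rank.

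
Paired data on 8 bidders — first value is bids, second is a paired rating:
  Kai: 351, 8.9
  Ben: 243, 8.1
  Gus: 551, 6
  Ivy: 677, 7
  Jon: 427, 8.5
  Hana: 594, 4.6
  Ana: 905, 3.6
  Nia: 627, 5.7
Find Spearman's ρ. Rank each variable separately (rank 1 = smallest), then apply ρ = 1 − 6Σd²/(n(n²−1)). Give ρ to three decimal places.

Ranks of variable 1: 2, 1, 4, 7, 3, 5, 8, 6
Ranks of variable 2: 8, 6, 4, 5, 7, 2, 1, 3
d = r₁ − r₂: -6, -5, 0, 2, -4, 3, 7, 3
d²: 36, 25, 0, 4, 16, 9, 49, 9; Σd² = 148
ρ = 1 − 6·148/(8·63) = 1 − 888/504 = -0.762

-0.762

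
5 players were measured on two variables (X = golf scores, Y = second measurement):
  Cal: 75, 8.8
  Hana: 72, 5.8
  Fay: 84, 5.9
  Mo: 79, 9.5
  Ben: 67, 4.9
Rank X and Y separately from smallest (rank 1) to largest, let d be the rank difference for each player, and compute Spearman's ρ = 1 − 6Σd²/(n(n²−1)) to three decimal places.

0.700

Ranks of variable 1: 3, 2, 5, 4, 1
Ranks of variable 2: 4, 2, 3, 5, 1
d = r₁ − r₂: -1, 0, 2, -1, 0
d²: 1, 0, 4, 1, 0; Σd² = 6
ρ = 1 − 6·6/(5·24) = 1 − 36/120 = 0.700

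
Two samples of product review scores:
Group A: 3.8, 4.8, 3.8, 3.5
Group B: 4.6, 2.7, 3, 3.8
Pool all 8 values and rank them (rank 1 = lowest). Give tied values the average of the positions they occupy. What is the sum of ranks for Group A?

21

Sorted (ascending): 2.7, 3, 3.5, 3.8, 3.8, 3.8, 4.6, 4.8
The 3 values of 3.8 occupy positions 4–6 → average rank 5.
Group A values → pooled ranks: 3.8→5, 4.8→8, 3.8→5, 3.5→3
Rank sum = 5 + 8 + 5 + 3 = 21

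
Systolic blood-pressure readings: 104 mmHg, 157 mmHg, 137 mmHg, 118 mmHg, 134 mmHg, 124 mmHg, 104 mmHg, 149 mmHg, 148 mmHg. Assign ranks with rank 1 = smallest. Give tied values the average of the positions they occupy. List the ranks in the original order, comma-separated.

1.5, 9, 6, 3, 5, 4, 1.5, 8, 7

Sorted (ascending): 104, 104, 118, 124, 134, 137, 148, 149, 157
The 2 values of 104 occupy positions 1–2 → average rank (1+2)/2 = 1.5.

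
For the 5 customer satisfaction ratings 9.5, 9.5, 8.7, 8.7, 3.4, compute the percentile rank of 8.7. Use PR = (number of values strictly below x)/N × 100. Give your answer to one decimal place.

20.0

N = 5.
Strictly below 8.7: 1. Equal to 8.7: 2.
PR = 1/5 × 100 = 20.0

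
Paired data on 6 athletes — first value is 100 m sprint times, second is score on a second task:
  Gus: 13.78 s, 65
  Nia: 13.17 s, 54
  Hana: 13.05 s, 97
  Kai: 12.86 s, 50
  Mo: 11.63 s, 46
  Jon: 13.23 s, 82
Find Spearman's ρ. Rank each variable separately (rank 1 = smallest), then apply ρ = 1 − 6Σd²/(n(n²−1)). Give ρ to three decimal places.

Ranks of variable 1: 6, 4, 3, 2, 1, 5
Ranks of variable 2: 4, 3, 6, 2, 1, 5
d = r₁ − r₂: 2, 1, -3, 0, 0, 0
d²: 4, 1, 9, 0, 0, 0; Σd² = 14
ρ = 1 − 6·14/(6·35) = 1 − 84/210 = 0.600

0.600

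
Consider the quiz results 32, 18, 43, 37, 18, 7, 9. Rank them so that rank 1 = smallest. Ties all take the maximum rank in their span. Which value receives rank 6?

37

Sorted (ascending): 7, 9, 18, 18, 32, 37, 43
The 2 values of 18 occupy positions 3–4 → each gets rank 4.
Rank 6 → value 37.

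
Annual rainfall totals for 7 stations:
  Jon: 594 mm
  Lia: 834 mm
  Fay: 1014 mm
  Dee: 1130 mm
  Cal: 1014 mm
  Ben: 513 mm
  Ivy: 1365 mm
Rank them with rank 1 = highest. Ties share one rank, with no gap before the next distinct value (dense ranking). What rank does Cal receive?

3

Sorted (descending): 1365, 1130, 1014, 1014, 834, 594, 513
The 2 values of 1014 share dense rank 3.
Remaining distinct values take the next consecutive integers.
Cal has value 1014 mm → rank 3.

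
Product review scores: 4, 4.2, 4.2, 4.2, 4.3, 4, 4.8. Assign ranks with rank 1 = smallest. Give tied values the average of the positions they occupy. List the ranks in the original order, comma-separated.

Sorted (ascending): 4, 4, 4.2, 4.2, 4.2, 4.3, 4.8
The 2 values of 4 occupy positions 1–2 → average rank (1+2)/2 = 1.5.
The 3 values of 4.2 occupy positions 3–5 → average rank 4.

1.5, 4, 4, 4, 6, 1.5, 7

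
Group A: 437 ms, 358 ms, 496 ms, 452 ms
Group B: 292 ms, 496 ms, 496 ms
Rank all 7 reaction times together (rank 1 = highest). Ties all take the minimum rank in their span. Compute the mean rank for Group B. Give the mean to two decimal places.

Sorted (descending): 496, 496, 496, 452, 437, 358, 292
The 3 values of 496 occupy positions 1–3 → each gets rank 1.
Group B values → pooled ranks: 292→7, 496→1, 496→1
Mean rank = (7 + 1 + 1) / 3 = 3.00

3.00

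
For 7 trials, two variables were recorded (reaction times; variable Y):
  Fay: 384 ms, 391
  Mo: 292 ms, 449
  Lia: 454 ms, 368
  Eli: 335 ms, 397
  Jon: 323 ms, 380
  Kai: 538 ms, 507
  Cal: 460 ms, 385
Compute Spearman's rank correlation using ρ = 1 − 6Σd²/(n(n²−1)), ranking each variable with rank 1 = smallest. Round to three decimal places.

0.036

Ranks of variable 1: 4, 1, 5, 3, 2, 7, 6
Ranks of variable 2: 4, 6, 1, 5, 2, 7, 3
d = r₁ − r₂: 0, -5, 4, -2, 0, 0, 3
d²: 0, 25, 16, 4, 0, 0, 9; Σd² = 54
ρ = 1 − 6·54/(7·48) = 1 − 324/336 = 0.036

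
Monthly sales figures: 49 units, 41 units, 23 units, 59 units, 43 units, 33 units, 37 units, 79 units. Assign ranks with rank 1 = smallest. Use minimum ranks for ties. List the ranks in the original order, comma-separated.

6, 4, 1, 7, 5, 2, 3, 8

Sorted (ascending): 23, 33, 37, 41, 43, 49, 59, 79
No ties — each value takes its position as its rank.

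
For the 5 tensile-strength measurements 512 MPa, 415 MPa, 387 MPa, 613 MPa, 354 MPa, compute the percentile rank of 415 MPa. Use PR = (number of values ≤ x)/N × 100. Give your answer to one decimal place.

60.0

N = 5.
Strictly below 415: 2. Equal to 415: 1.
PR = 3/5 × 100 = 60.0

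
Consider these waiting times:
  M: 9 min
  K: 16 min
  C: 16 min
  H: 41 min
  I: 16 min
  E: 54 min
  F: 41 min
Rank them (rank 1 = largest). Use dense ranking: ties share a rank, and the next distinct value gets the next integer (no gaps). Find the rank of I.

3

Sorted (descending): 54, 41, 41, 16, 16, 16, 9
The 2 values of 41 share dense rank 2.
The 3 values of 16 share dense rank 3.
Remaining distinct values take the next consecutive integers.
I has value 16 min → rank 3.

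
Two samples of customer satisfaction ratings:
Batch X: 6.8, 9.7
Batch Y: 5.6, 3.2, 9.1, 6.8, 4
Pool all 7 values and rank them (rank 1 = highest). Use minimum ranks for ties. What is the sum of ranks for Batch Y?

Sorted (descending): 9.7, 9.1, 6.8, 6.8, 5.6, 4, 3.2
The 2 values of 6.8 occupy positions 3–4 → each gets rank 3.
Batch Y values → pooled ranks: 5.6→5, 3.2→7, 9.1→2, 6.8→3, 4→6
Rank sum = 5 + 7 + 2 + 3 + 6 = 23

23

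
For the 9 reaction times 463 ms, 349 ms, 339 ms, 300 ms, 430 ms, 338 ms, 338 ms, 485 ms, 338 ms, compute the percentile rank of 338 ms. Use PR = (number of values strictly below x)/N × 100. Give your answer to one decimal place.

11.1

N = 9.
Strictly below 338: 1. Equal to 338: 3.
PR = 1/9 × 100 = 11.1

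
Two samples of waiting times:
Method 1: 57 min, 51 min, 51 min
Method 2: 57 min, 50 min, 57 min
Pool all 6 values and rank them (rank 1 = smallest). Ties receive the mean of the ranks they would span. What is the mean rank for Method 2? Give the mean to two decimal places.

Sorted (ascending): 50, 51, 51, 57, 57, 57
The 2 values of 51 occupy positions 2–3 → average rank (2+3)/2 = 2.5.
The 3 values of 57 occupy positions 4–6 → average rank 5.
Method 2 values → pooled ranks: 57→5, 50→1, 57→5
Mean rank = (5 + 1 + 5) / 3 = 3.67

3.67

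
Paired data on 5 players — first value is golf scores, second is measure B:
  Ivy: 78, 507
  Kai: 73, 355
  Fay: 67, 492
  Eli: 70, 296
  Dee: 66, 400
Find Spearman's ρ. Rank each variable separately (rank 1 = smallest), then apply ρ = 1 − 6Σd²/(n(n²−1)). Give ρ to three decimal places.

Ranks of variable 1: 5, 4, 2, 3, 1
Ranks of variable 2: 5, 2, 4, 1, 3
d = r₁ − r₂: 0, 2, -2, 2, -2
d²: 0, 4, 4, 4, 4; Σd² = 16
ρ = 1 − 6·16/(5·24) = 1 − 96/120 = 0.200

0.200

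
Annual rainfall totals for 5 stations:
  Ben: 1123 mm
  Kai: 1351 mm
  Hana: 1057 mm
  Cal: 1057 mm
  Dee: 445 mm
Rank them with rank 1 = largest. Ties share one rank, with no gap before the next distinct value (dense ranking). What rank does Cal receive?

Sorted (descending): 1351, 1123, 1057, 1057, 445
The 2 values of 1057 share dense rank 3.
Remaining distinct values take the next consecutive integers.
Cal has value 1057 mm → rank 3.

3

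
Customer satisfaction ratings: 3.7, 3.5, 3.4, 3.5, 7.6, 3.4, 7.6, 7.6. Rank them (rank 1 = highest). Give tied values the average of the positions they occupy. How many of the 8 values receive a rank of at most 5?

Sorted (descending): 7.6, 7.6, 7.6, 3.7, 3.5, 3.5, 3.4, 3.4
The 3 values of 7.6 occupy positions 1–3 → average rank 2.
The 2 values of 3.5 occupy positions 5–6 → average rank (5+6)/2 = 5.5.
The 2 values of 3.4 occupy positions 7–8 → average rank (7+8)/2 = 7.5.
Ranks ≤ 5: {2, 2, 2, 4} → 4 values.

4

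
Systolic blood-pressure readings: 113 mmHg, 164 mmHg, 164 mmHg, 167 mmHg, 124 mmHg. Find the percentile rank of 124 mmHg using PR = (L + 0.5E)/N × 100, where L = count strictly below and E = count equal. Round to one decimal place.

30.0

N = 5.
Strictly below 124: 1. Equal to 124: 1.
PR = (1 + 0.5·1)/5 × 100 = 30.0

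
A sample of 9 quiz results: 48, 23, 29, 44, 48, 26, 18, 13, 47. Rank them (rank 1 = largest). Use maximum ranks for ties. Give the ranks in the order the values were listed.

2, 7, 5, 4, 2, 6, 8, 9, 3

Sorted (descending): 48, 48, 47, 44, 29, 26, 23, 18, 13
The 2 values of 48 occupy positions 1–2 → each gets rank 2.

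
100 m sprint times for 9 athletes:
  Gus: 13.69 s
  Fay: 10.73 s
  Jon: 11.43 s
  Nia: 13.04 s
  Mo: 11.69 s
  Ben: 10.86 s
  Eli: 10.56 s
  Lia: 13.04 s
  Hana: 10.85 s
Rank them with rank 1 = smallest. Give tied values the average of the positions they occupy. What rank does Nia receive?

Sorted (ascending): 10.56, 10.73, 10.85, 10.86, 11.43, 11.69, 13.04, 13.04, 13.69
The 2 values of 13.04 occupy positions 7–8 → average rank (7+8)/2 = 7.5.
Nia has value 13.04 s → rank 7.5.

7.5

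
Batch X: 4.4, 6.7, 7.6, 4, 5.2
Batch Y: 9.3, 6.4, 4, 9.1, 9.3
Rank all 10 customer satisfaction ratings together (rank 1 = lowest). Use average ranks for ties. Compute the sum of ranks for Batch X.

Sorted (ascending): 4, 4, 4.4, 5.2, 6.4, 6.7, 7.6, 9.1, 9.3, 9.3
The 2 values of 4 occupy positions 1–2 → average rank (1+2)/2 = 1.5.
The 2 values of 9.3 occupy positions 9–10 → average rank (9+10)/2 = 9.5.
Batch X values → pooled ranks: 4.4→3, 6.7→6, 7.6→7, 4→1.5, 5.2→4
Rank sum = 3 + 6 + 7 + 1.5 + 4 = 21.5

21.5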